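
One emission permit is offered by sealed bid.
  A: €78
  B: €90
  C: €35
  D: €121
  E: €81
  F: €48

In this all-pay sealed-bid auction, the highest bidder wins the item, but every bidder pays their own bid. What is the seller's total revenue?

Total revenue: €453

Sorting bids: 121 (D) > 90 (B) > 81 (E) > 78 (A) > 48 (F) > 35 (C)
Every bidder forfeits their bid regardless of winning.
Revenue = 78 + 90 + 35 + 121 + 81 + 48 = €453.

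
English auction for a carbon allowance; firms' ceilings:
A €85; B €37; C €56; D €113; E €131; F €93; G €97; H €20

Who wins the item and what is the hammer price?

Ascending (English) auction: the price rises until one bidder remains; the winner pays the price at which the last rival dropped out.
Sorting limits: 131 (E) > 113 (D) > 97 (G) > 93 (F) > 85 (A) > 56 (C) > …
Bidding ends when D exits at €113; E takes it.

E wins at €113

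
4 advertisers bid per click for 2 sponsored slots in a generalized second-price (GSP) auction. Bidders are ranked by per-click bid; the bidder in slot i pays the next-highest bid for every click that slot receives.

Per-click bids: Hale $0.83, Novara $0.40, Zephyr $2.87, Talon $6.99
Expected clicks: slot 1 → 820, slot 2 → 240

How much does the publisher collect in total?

Sorting advertisers: $6.99 (Talon) > $2.87 (Zephyr) > $0.83 (Hale) > …
Slot 1: Talon pays $2.87 × 820 = $2353.40
Slot 2: Zephyr pays $0.83 × 240 = $199.20
Total = $2552.60

Total revenue: $2552.60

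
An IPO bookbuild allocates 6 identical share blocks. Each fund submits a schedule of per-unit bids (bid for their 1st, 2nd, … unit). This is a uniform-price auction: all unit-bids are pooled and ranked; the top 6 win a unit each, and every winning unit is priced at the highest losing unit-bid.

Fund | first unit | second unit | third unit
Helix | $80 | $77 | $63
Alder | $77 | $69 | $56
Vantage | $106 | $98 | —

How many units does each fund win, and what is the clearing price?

Pooled unit-bids ranked (top 6): 106 (Vantage-1), 98 (Vantage-2), 80 (Helix-1), 77 (Helix-2), 77 (Alder-1), 69 (Alder-2)
Highest rejected unit-bid = $63.
Allocation: Alder 2, Helix 2, Vantage 2.

Alder 2, Helix 2, Vantage 2; clearing price $63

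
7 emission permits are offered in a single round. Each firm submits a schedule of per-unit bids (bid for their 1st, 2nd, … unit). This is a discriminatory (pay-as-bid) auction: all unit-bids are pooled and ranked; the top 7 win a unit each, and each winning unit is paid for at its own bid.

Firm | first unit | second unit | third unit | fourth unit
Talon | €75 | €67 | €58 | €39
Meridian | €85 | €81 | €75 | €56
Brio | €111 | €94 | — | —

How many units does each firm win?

Brio 2, Meridian 3, Talon 2

All unit-bids, highest first — top 7: 111 (Brio-1), 94 (Brio-2), 85 (Meridian-1), 81 (Meridian-2), 75 (Talon-1), 75 (Meridian-3), 67 (Talon-2)
Next rejected bid: €58 (not a price — pay-as-bid).
Allocation: Brio 2, Meridian 3, Talon 2.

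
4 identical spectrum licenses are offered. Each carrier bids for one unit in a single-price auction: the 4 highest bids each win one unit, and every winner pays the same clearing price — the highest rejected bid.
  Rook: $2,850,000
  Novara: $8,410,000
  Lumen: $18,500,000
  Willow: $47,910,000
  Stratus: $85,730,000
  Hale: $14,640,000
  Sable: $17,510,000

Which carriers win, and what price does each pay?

Sorting: 85,730,000 (Stratus), 47,910,000 (Willow), 18,500,000 (Lumen), 17,510,000 (Sable), 14,640,000 (Hale), 8,410,000 (Novara), …
The 4 highest are Stratus, Willow, Lumen, Sable.
Clearing price = highest rejected bid = $14,640,000.

Stratus, Willow, Lumen, Sable; each pays $14,640,000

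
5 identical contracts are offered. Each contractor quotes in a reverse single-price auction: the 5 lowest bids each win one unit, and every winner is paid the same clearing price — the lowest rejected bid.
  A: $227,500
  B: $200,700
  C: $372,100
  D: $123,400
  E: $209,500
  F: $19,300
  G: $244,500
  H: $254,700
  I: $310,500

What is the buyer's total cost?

Total cost: $1,222,500

Bids ranked low→high: 19,300 (F), 123,400 (D), 200,700 (B), 209,500 (E), 227,500 (A), 244,500 (G), 254,700 (H), …
Winners (5 units): F, D, B, E, A.
Clearing price = lowest rejected bid = $244,500.
Total cost = 5 × $244,500 = $1,222,500.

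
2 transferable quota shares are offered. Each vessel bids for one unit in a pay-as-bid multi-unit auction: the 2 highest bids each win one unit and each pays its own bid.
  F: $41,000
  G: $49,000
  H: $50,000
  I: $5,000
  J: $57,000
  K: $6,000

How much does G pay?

G pays $0

Bids ranked high→low: 57,000 (J), 50,000 (H), 49,000 (G), 41,000 (F), …
Top 2: J, H.
G does not win → $0.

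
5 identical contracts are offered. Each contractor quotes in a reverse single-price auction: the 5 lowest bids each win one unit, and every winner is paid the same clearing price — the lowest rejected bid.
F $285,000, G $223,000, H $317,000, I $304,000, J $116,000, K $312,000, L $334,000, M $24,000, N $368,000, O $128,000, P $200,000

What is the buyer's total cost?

Total cost: $1,425,000

Sorting: 24,000 (M), 116,000 (J), 128,000 (O), 200,000 (P), 223,000 (G), 285,000 (F), 304,000 (I), …
The 5 lowest are M, J, O, P, G.
Clearing price = lowest rejected bid = $285,000.
Total cost = 5 × $285,000 = $1,425,000.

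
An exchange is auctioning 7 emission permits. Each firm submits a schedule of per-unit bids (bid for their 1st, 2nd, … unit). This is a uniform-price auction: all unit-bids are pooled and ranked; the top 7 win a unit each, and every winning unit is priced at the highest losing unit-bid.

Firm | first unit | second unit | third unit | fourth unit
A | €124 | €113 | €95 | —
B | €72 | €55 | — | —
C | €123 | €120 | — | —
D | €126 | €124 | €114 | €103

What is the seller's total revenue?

Total revenue: €721

Merging the schedules and taking the best 7: 126 (D-1), 124 (A-1), 124 (D-2), 123 (C-1), 120 (C-2), 114 (D-3), 113 (A-2)
First bid not allocated: €103.
Allocation: A 2, C 2, D 3. Every unit priced at €103.
Revenue = 7 × 103 = €721.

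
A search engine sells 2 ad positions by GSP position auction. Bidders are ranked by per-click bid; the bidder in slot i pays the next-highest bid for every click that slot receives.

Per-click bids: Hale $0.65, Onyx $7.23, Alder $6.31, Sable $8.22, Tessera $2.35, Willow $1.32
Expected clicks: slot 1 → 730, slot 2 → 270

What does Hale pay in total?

Hale pays $0.00

Sorting advertisers: $8.22 (Sable) > $7.23 (Onyx) > $6.31 (Alder) > …
Hale ranks below slot 2 → no slot, pays nothing.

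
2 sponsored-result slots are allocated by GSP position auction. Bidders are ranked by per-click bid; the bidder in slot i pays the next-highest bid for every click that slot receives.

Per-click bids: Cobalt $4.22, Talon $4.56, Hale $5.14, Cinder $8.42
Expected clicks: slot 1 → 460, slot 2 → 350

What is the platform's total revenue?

Per-click bids in order: $8.42 (Cinder) > $5.14 (Hale) > $4.56 (Talon) > …
Slot 1: Cinder pays $5.14 × 460 = $2364.40
Slot 2: Hale pays $4.56 × 350 = $1596.00
Total = $3960.40

Total revenue: $3960.40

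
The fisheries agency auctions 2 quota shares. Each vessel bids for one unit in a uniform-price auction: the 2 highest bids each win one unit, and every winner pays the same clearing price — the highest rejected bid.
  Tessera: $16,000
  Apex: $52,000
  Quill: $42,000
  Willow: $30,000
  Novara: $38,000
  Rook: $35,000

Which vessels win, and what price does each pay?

Bids ranked high→low: 52,000 (Apex), 42,000 (Quill), 38,000 (Novara), 35,000 (Rook), …
The 2 highest are Apex, Quill.
First losing bid is Novara's $38,000, which sets the uniform price.

Apex, Quill; each pays $38,000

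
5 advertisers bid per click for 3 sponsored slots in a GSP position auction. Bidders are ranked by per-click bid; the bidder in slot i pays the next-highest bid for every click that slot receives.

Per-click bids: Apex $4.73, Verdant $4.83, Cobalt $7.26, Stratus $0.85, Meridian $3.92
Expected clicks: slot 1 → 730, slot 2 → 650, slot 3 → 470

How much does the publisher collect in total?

Ranked by bid: $7.26 (Cobalt) > $4.83 (Verdant) > $4.73 (Apex) > $3.92 (Meridian) > …
Slot 1: Cobalt pays $4.83 × 730 = $3525.90
Slot 2: Verdant pays $4.73 × 650 = $3074.50
Slot 3: Apex pays $3.92 × 470 = $1842.40
Total = $8442.80

Total revenue: $8442.80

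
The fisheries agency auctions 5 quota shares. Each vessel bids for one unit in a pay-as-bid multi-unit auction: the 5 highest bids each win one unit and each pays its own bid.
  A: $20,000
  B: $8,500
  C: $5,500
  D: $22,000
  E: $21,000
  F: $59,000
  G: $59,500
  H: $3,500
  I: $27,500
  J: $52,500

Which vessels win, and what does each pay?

Sorting: 59,500 (G), 59,000 (F), 52,500 (J), 27,500 (I), 22,000 (D), 21,000 (E), 20,000 (A), …
The 5 highest are G, F, J, I, D.
Each winner pays its own bid: G $59,500, F $59,000, J $52,500, I $27,500, D $22,000.

G $59,500, F $59,000, J $52,500, I $27,500, D $22,000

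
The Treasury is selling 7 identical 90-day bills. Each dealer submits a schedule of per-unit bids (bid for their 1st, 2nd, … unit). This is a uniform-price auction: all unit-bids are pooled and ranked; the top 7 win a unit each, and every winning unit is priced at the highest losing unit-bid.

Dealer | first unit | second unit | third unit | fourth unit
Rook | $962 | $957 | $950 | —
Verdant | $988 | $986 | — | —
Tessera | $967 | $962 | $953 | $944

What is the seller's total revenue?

Merging the schedules and taking the best 7: 988 (Verdant-1), 986 (Verdant-2), 967 (Tessera-1), 962 (Rook-1), 962 (Tessera-2), 957 (Rook-2), 953 (Tessera-3)
Highest rejected unit-bid = $950.
Allocation: Rook 2, Tessera 3, Verdant 2. Every unit priced at $950.
Revenue = 7 × 950 = $6,650.

Total revenue: $6,650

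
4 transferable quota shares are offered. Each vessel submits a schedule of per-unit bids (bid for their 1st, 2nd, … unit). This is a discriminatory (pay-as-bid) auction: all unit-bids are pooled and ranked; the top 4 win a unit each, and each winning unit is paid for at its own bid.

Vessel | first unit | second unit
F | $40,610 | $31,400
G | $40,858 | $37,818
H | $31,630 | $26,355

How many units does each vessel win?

All unit-bids, highest first — top 4: 40,858 (G-1), 40,610 (F-1), 37,818 (G-2), 31,630 (H-1)
Next rejected bid: $31,400 (not a price — pay-as-bid).
Allocation: F 1, G 2, H 1.

F 1, G 2, H 1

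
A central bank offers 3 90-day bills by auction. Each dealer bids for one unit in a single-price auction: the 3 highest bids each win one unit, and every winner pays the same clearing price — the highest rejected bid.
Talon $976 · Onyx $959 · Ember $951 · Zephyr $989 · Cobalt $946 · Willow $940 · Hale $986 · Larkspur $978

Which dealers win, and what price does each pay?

Zephyr, Hale, Larkspur; each pays $976

Bids ranked high→low: 989 (Zephyr), 986 (Hale), 978 (Larkspur), 976 (Talon), 959 (Onyx), …
Top 3: Zephyr, Hale, Larkspur.
Clearing price = highest rejected bid = $976.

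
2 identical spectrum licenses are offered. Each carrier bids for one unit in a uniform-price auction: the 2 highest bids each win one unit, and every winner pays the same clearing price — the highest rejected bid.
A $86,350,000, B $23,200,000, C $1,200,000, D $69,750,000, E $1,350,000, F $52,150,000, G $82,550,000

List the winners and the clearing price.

A, G; each pays $69,750,000

Sorting: 86,350,000 (A), 82,550,000 (G), 69,750,000 (D), 52,150,000 (F), …
The 2 highest are A, G.
First losing bid is D's $69,750,000, which sets the uniform price.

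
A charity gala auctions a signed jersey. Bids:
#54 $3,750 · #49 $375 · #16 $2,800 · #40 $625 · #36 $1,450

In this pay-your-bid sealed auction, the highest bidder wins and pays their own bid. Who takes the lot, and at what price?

#54 pays $3,750

Pay-your-bid sealed auction: the highest bidder wins and pays their own bid.
Sorting bids: 3,750 (#54) > 2,800 (#16) > 1,450 (#36) > 625 (#40) > 375 (#49)
First-price: #54 pays what they bid, $3,750.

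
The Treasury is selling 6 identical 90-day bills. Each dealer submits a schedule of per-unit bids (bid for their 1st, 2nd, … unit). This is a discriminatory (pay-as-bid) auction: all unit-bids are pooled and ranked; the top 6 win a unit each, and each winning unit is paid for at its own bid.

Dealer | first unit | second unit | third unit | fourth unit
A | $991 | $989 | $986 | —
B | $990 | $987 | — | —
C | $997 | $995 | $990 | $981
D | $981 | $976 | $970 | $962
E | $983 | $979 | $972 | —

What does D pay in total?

All unit-bids, highest first — top 6: 997 (C-1), 995 (C-2), 991 (A-1), 990 (B-1), 990 (C-3), 989 (A-2)
Next rejected bid: $987 (not a price — pay-as-bid).
D wins no units.

D pays $0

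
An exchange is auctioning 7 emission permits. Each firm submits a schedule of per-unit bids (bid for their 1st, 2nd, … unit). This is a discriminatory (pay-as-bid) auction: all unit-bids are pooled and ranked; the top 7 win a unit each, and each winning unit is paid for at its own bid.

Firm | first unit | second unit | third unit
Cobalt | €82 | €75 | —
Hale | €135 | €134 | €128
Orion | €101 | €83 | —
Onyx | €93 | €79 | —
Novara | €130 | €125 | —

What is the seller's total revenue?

Total revenue: €846

Pooled unit-bids ranked (top 7): 135 (Hale-1), 134 (Hale-2), 130 (Novara-1), 128 (Hale-3), 125 (Novara-2), 101 (Orion-1), 93 (Onyx-1)
Next rejected bid: €83 (not a price — pay-as-bid).
Each winning unit pays its own bid.
Revenue = 135 + 134 + 130 + 128 + 125 + 101 + 93 = €846.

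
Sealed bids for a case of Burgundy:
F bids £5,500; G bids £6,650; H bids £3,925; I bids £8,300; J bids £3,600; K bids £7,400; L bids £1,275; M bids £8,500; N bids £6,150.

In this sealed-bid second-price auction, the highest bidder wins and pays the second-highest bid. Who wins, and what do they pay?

Bids in order: 8,500 (M) > 8,300 (I) > 7,400 (K) > 6,650 (G) > 6,150 (N) > 5,500 (F) > …
M wins with the highest bid; price is set by the runner-up at £8,300.

M pays £8,300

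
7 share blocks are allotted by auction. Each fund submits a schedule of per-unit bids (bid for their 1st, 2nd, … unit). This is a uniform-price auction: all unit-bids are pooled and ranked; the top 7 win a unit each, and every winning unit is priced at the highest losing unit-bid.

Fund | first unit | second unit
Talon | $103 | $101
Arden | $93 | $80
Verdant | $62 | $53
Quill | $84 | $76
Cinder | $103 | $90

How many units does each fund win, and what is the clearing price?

Arden 2, Cinder 2, Quill 1, Talon 2; clearing price $76

All unit-bids, highest first — top 7: 103 (Talon-1), 103 (Cinder-1), 101 (Talon-2), 93 (Arden-1), 90 (Cinder-2), 84 (Quill-1), 80 (Arden-2)
Highest rejected unit-bid = $76.
Allocation: Arden 2, Cinder 2, Quill 1, Talon 2.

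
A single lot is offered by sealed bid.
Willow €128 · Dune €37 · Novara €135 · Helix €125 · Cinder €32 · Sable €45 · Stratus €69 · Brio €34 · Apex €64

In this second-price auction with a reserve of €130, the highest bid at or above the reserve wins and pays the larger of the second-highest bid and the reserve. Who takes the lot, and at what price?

Novara pays €130

Sorting bids: 135 (Novara) > 128 (Willow) > 125 (Helix) > 69 (Stratus) > 64 (Apex) > 45 (Sable) > …
Novara has the top bid at or above the reserve (€135).
Second-highest bid €128 is below the reserve €130, so the reserve binds → payment €130.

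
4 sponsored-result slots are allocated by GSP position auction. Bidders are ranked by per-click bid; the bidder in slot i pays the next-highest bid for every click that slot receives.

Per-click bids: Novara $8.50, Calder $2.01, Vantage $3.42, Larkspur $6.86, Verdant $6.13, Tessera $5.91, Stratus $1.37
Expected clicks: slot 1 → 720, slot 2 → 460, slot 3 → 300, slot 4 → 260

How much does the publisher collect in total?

Per-click bids in order: $8.50 (Novara) > $6.86 (Larkspur) > $6.13 (Verdant) > $5.91 (Tessera) > $3.42 (Vantage) > …
Slot 1: Novara pays $6.86 × 720 = $4939.20
Slot 2: Larkspur pays $6.13 × 460 = $2819.80
Slot 3: Verdant pays $5.91 × 300 = $1773.00
Slot 4: Tessera pays $3.42 × 260 = $889.20
Total = $10421.20

Total revenue: $10421.20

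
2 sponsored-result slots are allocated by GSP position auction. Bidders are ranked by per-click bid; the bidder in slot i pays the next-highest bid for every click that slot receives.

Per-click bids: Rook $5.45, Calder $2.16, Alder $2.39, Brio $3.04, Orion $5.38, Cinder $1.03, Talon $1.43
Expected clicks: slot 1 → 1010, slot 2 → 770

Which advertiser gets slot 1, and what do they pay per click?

Sorting advertisers: $5.45 (Rook) > $5.38 (Orion) > $3.04 (Brio) > …
Slot 1 goes to the first-ranked bidder, Rook, who pays the next bid down: $5.38/click.

Rook; $5.38 per click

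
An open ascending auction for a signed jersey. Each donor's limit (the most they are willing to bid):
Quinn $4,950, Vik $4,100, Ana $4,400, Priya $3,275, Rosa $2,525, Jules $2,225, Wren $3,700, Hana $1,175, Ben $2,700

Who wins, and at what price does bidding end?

Quinn wins at $4,400

Sorting limits: 4,950 (Quinn) > 4,400 (Ana) > 4,100 (Vik) > 3,700 (Wren) > 3,275 (Priya) > 2,700 (Ben) > …
Ana is the last rival to drop out, at $4,400; Quinn remains and wins at that price.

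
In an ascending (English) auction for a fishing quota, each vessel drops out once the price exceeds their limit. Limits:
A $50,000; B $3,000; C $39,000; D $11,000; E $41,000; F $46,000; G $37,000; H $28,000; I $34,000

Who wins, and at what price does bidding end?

A wins at $46,000

Rule: the price rises until one bidder remains; the winner pays the price at which the last rival dropped out.
Limits ranked: 50,000 (A) > 46,000 (F) > 41,000 (E) > 39,000 (C) > 37,000 (G) > 34,000 (I) > …
Bidding ends when F exits at $46,000; A takes it.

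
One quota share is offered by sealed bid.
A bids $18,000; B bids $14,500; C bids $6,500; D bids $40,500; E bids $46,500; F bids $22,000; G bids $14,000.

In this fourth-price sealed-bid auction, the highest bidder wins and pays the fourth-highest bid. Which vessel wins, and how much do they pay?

Bids in order: 46,500 (E) > 40,500 (D) > 22,000 (F) > 18,000 (A) > 14,500 (B) > 14,000 (G) > …
E wins; payment is bid #4 in the ranking = $18,000.

E pays $18,000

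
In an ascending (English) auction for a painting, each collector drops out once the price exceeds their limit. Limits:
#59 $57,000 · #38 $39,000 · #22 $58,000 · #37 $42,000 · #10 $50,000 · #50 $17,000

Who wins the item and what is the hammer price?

#22 wins at $57,000

Limits ranked: 58,000 (#22) > 57,000 (#59) > 50,000 (#10) > 42,000 (#37) > 39,000 (#38) > 17,000 (#50)
Once the price passes $57,000, only #22 is left; the hammer falls at #59's limit of $57,000.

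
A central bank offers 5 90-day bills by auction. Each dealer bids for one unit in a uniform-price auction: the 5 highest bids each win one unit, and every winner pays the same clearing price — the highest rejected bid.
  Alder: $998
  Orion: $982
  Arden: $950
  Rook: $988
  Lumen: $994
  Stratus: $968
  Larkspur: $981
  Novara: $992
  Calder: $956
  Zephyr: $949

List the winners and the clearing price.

Alder, Lumen, Novara, Rook, Orion; each pays $981

Sorting: 998 (Alder), 994 (Lumen), 992 (Novara), 988 (Rook), 982 (Orion), 981 (Larkspur), 968 (Stratus), …
Top 5: Alder, Lumen, Novara, Rook, Orion.
Clearing price = highest rejected bid = $981.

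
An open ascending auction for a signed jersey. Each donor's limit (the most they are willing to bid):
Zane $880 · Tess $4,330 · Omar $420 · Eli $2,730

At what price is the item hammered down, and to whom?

Tess wins at $2,730

Ascending (English) auction: the price rises until one bidder remains; the winner pays the price at which the last rival dropped out.
Limits ranked: 4,330 (Tess) > 2,730 (Eli) > 880 (Zane) > 420 (Omar)
Eli is the last rival to drop out, at $2,730; Tess remains and wins at that price.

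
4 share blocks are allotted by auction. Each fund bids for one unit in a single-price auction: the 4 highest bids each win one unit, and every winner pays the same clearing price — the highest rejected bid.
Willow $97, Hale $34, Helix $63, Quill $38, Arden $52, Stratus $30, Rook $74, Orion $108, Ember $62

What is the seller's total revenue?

Ordering the bids: 108 (Orion), 97 (Willow), 74 (Rook), 63 (Helix), 62 (Ember), 52 (Arden), …
The 4 highest are Orion, Willow, Rook, Helix.
First losing bid is Ember's $62, which sets the uniform price.
Total revenue = 4 × $62 = $248.

Total revenue: $248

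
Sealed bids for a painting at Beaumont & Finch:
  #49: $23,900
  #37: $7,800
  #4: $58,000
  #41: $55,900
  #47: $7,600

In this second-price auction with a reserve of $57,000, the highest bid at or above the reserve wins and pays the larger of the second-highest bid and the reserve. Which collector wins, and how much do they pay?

#4 pays $57,000

Bids in order: 58,000 (#4) > 55,900 (#41) > 23,900 (#49) > 7,800 (#37) > 7,600 (#47)
Highest eligible bid: #4 at $58,000.
max(second-highest $55,900, reserve $57,000) = $57,000.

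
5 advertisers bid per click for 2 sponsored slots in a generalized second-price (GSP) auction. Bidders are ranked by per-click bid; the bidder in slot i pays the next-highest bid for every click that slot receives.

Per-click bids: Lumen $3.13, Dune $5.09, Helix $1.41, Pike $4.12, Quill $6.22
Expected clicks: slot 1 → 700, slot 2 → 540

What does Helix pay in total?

Per-click bids in order: $6.22 (Quill) > $5.09 (Dune) > $4.12 (Pike) > …
Helix ranks below slot 2 → no slot, pays nothing.

Helix pays $0.00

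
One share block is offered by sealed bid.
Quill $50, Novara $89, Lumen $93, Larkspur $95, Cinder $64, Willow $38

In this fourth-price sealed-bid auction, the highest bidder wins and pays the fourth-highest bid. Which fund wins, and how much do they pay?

Sorting bids: 95 (Larkspur) > 93 (Lumen) > 89 (Novara) > 64 (Cinder) > 50 (Quill) > 38 (Willow)
Larkspur is highest; pays the fourth-highest bid, $64.

Larkspur pays $64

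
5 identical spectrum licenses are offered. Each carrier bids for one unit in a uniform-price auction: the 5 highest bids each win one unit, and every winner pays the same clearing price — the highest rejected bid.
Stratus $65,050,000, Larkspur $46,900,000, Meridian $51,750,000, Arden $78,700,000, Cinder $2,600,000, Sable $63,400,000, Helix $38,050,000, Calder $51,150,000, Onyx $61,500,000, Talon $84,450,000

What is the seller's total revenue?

Ordering the bids: 84,450,000 (Talon), 78,700,000 (Arden), 65,050,000 (Stratus), 63,400,000 (Sable), 61,500,000 (Onyx), 51,750,000 (Meridian), 51,150,000 (Calder), …
Top 5: Talon, Arden, Stratus, Sable, Onyx.
First losing bid is Meridian's $51,750,000, which sets the uniform price.
Total revenue = 5 × $51,750,000 = $258,750,000.

Total revenue: $258,750,000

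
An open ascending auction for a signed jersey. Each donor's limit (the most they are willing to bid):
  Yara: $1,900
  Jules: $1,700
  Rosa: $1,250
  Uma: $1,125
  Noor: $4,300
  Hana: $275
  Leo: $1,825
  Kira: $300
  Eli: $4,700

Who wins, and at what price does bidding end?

Eli wins at $4,300

Limits ranked: 4,700 (Eli) > 4,300 (Noor) > 1,900 (Yara) > 1,825 (Leo) > 1,700 (Jules) > 1,250 (Rosa) > …
Bidding ends when Noor exits at $4,300; Eli takes it.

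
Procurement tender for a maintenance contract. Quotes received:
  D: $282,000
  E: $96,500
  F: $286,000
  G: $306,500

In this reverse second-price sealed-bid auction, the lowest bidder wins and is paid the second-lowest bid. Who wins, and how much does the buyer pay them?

Reverse second-price sealed-bid auction: the lowest bidder wins and is paid the second-lowest bid.
Bids in order: 96,500 (E) < 282,000 (D) < 286,000 (F) < 306,500 (G)
Second-price: E is paid D's bid of $282,000.

E is paid $282,000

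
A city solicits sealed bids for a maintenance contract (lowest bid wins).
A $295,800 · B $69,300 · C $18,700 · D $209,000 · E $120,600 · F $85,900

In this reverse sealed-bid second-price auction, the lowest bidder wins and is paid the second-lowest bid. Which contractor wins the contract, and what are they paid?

C is paid $69,300

Bids in order: 18,700 (C) < 69,300 (B) < 85,900 (F) < 120,600 (E) < 209,000 (D) < 295,800 (A)
C wins with the lowest bid; price is set by the runner-up at $69,300.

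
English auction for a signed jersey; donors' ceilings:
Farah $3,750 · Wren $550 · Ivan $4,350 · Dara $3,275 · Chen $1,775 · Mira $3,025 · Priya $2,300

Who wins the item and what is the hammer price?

Ivan wins at $3,750

Rule: the price rises until one bidder remains; the winner pays the price at which the last rival dropped out.
Limits ranked: 4,350 (Ivan) > 3,750 (Farah) > 3,275 (Dara) > 3,025 (Mira) > 2,300 (Priya) > 1,775 (Chen) > …
Once the price passes $3,750, only Ivan is left; the hammer falls at Farah's limit of $3,750.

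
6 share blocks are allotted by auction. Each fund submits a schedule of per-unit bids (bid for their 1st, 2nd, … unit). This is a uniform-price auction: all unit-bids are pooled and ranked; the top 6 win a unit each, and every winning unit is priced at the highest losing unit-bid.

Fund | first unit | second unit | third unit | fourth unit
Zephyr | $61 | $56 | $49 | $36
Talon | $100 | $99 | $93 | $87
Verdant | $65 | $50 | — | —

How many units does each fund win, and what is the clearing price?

Pooled unit-bids ranked (top 6): 100 (Talon-1), 99 (Talon-2), 93 (Talon-3), 87 (Talon-4), 65 (Verdant-1), 61 (Zephyr-1)
Highest rejected unit-bid = $56.
Allocation: Talon 4, Verdant 1, Zephyr 1.

Talon 4, Verdant 1, Zephyr 1; clearing price $56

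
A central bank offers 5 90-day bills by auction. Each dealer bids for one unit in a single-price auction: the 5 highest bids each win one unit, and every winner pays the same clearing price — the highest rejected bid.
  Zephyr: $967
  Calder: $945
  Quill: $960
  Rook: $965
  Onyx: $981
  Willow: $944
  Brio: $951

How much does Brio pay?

Brio pays $945

Ordering the bids: 981 (Onyx), 967 (Zephyr), 965 (Rook), 960 (Quill), 951 (Brio), 945 (Calder), 944 (Willow)
Winners (5 units): Onyx, Zephyr, Rook, Quill, Brio.
Clearing price = highest rejected bid = $945.
Brio wins → pays $945.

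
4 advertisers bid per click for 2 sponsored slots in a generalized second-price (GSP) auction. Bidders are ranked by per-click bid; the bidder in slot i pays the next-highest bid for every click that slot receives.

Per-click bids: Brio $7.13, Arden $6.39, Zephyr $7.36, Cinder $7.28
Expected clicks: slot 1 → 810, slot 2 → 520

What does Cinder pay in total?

Sorting advertisers: $7.36 (Zephyr) > $7.28 (Cinder) > $7.13 (Brio) > …
Cinder holds slot 2 → pays next bid $7.13 × 520 clicks = $3707.60.

Cinder pays $3707.60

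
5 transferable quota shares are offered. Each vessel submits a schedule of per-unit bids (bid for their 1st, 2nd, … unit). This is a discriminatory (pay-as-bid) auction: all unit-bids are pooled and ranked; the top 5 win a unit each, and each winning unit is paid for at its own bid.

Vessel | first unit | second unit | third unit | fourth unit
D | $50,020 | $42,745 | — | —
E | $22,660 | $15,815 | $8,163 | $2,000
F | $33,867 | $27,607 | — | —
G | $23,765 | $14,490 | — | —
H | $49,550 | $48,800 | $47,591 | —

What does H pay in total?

Pooled unit-bids ranked (top 5): 50,020 (D-1), 49,550 (H-1), 48,800 (H-2), 47,591 (H-3), 42,745 (D-2)
Next rejected bid: $33,867 (not a price — pay-as-bid).
H's winning unit-bids: 49,550 + 48,800 + 47,591 = $145,941.

H pays $145,941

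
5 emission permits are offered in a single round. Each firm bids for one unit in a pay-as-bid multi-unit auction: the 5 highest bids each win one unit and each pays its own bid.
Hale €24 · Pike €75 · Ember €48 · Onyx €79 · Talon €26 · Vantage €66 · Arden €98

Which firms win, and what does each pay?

Ordering the bids: 98 (Arden), 79 (Onyx), 75 (Pike), 66 (Vantage), 48 (Ember), 26 (Talon), 24 (Hale)
Top 5: Arden, Onyx, Pike, Vantage, Ember.
Each winner pays its own bid: Arden €98, Onyx €79, Pike €75, Vantage €66, Ember €48.

Arden €98, Onyx €79, Pike €75, Vantage €66, Ember €48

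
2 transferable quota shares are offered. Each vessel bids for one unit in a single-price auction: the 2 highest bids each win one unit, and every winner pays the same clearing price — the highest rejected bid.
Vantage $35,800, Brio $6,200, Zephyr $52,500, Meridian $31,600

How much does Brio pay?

Sorting: 52,500 (Zephyr), 35,800 (Vantage), 31,600 (Meridian), 6,200 (Brio)
Top 2: Zephyr, Vantage.
Clearing price = highest rejected bid = $31,600.
Brio does not win → pays $0.

Brio pays $0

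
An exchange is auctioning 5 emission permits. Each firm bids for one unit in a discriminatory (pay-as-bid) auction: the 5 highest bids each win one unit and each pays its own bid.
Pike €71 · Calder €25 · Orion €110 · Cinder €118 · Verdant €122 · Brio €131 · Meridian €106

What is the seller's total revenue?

Sorting: 131 (Brio), 122 (Verdant), 118 (Cinder), 110 (Orion), 106 (Meridian), 71 (Pike), 25 (Calder)
The 5 highest are Brio, Verdant, Cinder, Orion, Meridian.
Total revenue = 131 + 122 + 118 + 110 + 106 = €587.

Total revenue: €587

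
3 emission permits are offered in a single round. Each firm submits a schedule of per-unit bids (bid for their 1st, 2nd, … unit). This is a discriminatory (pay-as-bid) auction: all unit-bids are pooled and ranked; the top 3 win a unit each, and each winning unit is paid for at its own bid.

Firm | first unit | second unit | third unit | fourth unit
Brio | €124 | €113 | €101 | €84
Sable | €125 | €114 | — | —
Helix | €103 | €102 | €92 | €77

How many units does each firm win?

Brio 1, Sable 2

All unit-bids, highest first — top 3: 125 (Sable-1), 124 (Brio-1), 114 (Sable-2)
Next rejected bid: €113 (not a price — pay-as-bid).
Allocation: Brio 1, Sable 2.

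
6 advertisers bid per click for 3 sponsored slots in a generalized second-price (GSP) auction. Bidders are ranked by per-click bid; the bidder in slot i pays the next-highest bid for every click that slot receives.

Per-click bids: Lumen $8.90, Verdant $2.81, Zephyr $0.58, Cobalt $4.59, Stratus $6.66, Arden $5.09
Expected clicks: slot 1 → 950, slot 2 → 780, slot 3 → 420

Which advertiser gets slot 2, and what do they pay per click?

Stratus; $5.09 per click

Ranked by bid: $8.90 (Lumen) > $6.66 (Stratus) > $5.09 (Arden) > $4.59 (Cobalt) > …
Slot 2 goes to the second-ranked bidder, Stratus, who pays the next bid down: $5.09/click.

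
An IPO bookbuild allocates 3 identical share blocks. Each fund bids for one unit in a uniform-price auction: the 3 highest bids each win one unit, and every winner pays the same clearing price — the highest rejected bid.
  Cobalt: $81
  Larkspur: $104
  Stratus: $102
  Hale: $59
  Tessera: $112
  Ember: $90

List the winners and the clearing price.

Tessera, Larkspur, Stratus; each pays $90

Ordering the bids: 112 (Tessera), 104 (Larkspur), 102 (Stratus), 90 (Ember), 81 (Cobalt), …
Winners (3 units): Tessera, Larkspur, Stratus.
First losing bid is Ember's $90, which sets the uniform price.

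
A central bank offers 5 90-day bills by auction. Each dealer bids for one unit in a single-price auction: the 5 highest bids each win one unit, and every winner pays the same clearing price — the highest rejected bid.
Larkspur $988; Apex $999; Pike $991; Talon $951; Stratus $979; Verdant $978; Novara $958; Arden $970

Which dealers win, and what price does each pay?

Sorting: 999 (Apex), 991 (Pike), 988 (Larkspur), 979 (Stratus), 978 (Verdant), 970 (Arden), 958 (Novara), …
The 5 highest are Apex, Pike, Larkspur, Stratus, Verdant.
First losing bid is Arden's $970, which sets the uniform price.

Apex, Pike, Larkspur, Stratus, Verdant; each pays $970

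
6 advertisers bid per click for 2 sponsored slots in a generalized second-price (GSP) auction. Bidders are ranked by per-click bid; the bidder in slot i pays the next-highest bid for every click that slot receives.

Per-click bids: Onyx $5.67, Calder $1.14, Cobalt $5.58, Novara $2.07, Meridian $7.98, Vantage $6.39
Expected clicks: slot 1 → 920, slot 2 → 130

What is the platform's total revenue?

Sorting advertisers: $7.98 (Meridian) > $6.39 (Vantage) > $5.67 (Onyx) > …
Slot 1: Meridian pays $6.39 × 920 = $5878.80
Slot 2: Vantage pays $5.67 × 130 = $737.10
Total = $6615.90

Total revenue: $6615.90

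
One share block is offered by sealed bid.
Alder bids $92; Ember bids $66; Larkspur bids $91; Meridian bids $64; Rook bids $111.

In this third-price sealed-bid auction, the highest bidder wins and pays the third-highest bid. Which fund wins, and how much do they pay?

Rook pays $91

Rule: the highest bidder wins and pays the third-highest bid.
Sorting bids: 111 (Rook) > 92 (Alder) > 91 (Larkspur) > 66 (Ember) > 64 (Meridian)
Rook is highest; pays the third-highest bid, $91.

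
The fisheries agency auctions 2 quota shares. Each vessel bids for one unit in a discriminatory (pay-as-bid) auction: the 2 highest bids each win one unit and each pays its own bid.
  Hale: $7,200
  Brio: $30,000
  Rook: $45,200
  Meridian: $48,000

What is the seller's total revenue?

Sorting: 48,000 (Meridian), 45,200 (Rook), 30,000 (Brio), 7,200 (Hale)
Winners (2 units): Meridian, Rook.
Total revenue = 48,000 + 45,200 = $93,200.

Total revenue: $93,200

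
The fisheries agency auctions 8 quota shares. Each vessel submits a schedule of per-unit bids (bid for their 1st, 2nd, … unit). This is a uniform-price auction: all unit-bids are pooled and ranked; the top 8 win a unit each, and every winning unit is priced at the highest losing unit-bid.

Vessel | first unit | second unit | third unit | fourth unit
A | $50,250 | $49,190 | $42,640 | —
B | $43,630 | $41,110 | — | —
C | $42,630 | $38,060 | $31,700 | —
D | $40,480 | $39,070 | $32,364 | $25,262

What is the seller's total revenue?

Total revenue: $304,480

All unit-bids, highest first — top 8: 50,250 (A-1), 49,190 (A-2), 43,630 (B-1), 42,640 (A-3), 42,630 (C-1), 41,110 (B-2), 40,480 (D-1), 39,070 (D-2)
First bid not allocated: $38,060.
Allocation: A 3, B 2, C 1, D 2. Every unit priced at $38,060.
Revenue = 8 × 38,060 = $304,480.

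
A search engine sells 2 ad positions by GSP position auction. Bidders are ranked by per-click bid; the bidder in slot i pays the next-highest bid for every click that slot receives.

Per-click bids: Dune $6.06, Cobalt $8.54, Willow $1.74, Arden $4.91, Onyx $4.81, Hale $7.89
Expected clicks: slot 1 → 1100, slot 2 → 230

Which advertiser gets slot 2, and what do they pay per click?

Hale; $6.06 per click

Sorting advertisers: $8.54 (Cobalt) > $7.89 (Hale) > $6.06 (Dune) > …
Slot 2 goes to the second-ranked bidder, Hale, who pays the next bid down: $6.06/click.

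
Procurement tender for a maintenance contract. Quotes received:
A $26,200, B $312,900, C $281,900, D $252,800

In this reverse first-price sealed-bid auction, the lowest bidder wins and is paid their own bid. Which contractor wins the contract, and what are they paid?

Sorting bids: 26,200 (A) < 252,800 (D) < 281,900 (C) < 312,900 (B)
A is lowest → is paid own bid, $26,200.

A is paid $26,200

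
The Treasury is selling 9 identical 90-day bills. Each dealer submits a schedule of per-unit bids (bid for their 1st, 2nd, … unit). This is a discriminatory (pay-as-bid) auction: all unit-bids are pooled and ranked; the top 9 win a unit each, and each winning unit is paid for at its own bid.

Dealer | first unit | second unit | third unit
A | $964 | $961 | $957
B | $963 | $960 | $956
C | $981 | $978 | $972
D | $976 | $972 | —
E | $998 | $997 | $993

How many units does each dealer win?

Pooled unit-bids ranked (top 9): 998 (E-1), 997 (E-2), 993 (E-3), 981 (C-1), 978 (C-2), 976 (D-1), 972 (C-3), 972 (D-2), 964 (A-1)
Next rejected bid: $963 (not a price — pay-as-bid).
Allocation: A 1, C 3, D 2, E 3.

A 1, C 3, D 2, E 3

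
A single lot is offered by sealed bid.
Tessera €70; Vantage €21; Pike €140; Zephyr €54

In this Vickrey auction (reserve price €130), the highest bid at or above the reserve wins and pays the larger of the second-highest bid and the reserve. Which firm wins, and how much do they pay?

Bids in order: 140 (Pike) > 70 (Tessera) > 54 (Zephyr) > 21 (Vantage)
Highest eligible bid: Pike at €140.
max(second-highest €70, reserve €130) = €130.

Pike pays €130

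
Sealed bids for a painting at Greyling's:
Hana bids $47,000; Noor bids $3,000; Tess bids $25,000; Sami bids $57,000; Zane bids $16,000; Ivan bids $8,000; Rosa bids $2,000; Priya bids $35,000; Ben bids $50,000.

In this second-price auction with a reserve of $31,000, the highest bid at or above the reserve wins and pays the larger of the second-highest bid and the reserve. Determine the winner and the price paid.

Sami pays $50,000

Bids ranked: 57,000 (Sami) > 50,000 (Ben) > 47,000 (Hana) > 35,000 (Priya) > 25,000 (Tess) > 16,000 (Zane) > …
Highest eligible bid: Sami at $57,000.
max(second-highest $50,000, reserve $31,000) = $50,000; the reserve does not bind.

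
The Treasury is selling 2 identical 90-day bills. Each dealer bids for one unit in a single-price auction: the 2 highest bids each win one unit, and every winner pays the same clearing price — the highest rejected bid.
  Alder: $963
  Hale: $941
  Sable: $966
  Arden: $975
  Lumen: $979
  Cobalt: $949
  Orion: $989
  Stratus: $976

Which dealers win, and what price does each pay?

Sorting: 989 (Orion), 979 (Lumen), 976 (Stratus), 975 (Arden), …
Top 2: Orion, Lumen.
Highest unsuccessful bid: $976 → clearing price.

Orion, Lumen; each pays $976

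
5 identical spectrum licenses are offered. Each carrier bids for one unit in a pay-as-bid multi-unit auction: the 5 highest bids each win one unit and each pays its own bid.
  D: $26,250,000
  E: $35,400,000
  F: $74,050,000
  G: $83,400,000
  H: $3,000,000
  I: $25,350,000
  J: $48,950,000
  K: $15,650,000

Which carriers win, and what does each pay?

G $83,400,000, F $74,050,000, J $48,950,000, E $35,400,000, D $26,250,000

Bids ranked high→low: 83,400,000 (G), 74,050,000 (F), 48,950,000 (J), 35,400,000 (E), 26,250,000 (D), 25,350,000 (I), 15,650,000 (K), …
The 5 highest are G, F, J, E, D.
Each winner pays its own bid: G $83,400,000, F $74,050,000, J $48,950,000, E $35,400,000, D $26,250,000.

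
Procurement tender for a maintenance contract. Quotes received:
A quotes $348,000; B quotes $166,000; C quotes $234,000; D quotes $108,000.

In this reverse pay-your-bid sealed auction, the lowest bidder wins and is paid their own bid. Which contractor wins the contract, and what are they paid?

Reverse pay-your-bid sealed auction: the lowest bidder wins and is paid their own bid.
Sorting bids: 108,000 (D) < 166,000 (B) < 234,000 (C) < 348,000 (A)
D has the lowest bid and is paid exactly that: $108,000.

D is paid $108,000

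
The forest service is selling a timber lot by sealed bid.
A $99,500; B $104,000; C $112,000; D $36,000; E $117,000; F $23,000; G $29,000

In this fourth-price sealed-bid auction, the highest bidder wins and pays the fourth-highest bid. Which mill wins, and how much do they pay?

E pays $99,500

Rule: the highest bidder wins and pays the fourth-highest bid.
Sorting bids: 117,000 (E) > 112,000 (C) > 104,000 (B) > 99,500 (A) > 36,000 (D) > 29,000 (G) > …
E wins; payment is bid #4 in the ranking = $99,500.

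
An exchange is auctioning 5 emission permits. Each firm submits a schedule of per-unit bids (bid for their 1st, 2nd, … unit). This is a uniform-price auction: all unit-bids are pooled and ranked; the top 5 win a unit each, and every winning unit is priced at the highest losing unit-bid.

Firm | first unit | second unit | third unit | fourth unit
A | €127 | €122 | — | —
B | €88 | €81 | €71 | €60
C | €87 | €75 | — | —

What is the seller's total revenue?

Total revenue: €375

All unit-bids, highest first — top 5: 127 (A-1), 122 (A-2), 88 (B-1), 87 (C-1), 81 (B-2)
First bid not allocated: €75.
Allocation: A 2, B 2, C 1. Every unit priced at €75.
Revenue = 5 × 75 = €375.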